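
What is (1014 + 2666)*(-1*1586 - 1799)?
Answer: -12456800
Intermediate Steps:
(1014 + 2666)*(-1*1586 - 1799) = 3680*(-1586 - 1799) = 3680*(-3385) = -12456800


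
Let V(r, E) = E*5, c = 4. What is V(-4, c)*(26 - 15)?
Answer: 220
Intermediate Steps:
V(r, E) = 5*E
V(-4, c)*(26 - 15) = (5*4)*(26 - 15) = 20*11 = 220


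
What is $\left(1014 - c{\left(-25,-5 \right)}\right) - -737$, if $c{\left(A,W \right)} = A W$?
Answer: $1626$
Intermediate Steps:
$\left(1014 - c{\left(-25,-5 \right)}\right) - -737 = \left(1014 - \left(-25\right) \left(-5\right)\right) - -737 = \left(1014 - 125\right) + 737 = 889 + 737 = 1626$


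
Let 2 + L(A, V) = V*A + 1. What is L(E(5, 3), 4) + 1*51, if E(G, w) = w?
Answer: 62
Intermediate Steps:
L(A, V) = -1 + A*V (L(A, V) = -2 + (V*A + 1) = -2 + (A*V + 1) = -2 + (1 + A*V) = -1 + A*V)
L(E(5, 3), 4) + 1*51 = (-1 + 3*4) + 1*51 = (-1 + 12) + 51 = 11 + 51 = 62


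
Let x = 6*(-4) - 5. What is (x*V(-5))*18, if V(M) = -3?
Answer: 1566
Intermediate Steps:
x = -29 (x = -24 - 5 = -29)
(x*V(-5))*18 = -29*(-3)*18 = 87*18 = 1566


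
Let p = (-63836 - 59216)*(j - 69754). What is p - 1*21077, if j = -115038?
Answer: 22739004107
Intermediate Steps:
p = 22739025184 (p = (-63836 - 59216)*(-115038 - 69754) = -123052*(-184792) = 22739025184)
p - 1*21077 = 22739025184 - 1*21077 = 22739025184 - 21077 = 22739004107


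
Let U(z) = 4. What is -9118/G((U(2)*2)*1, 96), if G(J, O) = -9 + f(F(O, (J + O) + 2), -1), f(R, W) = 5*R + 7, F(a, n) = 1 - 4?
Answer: 9118/17 ≈ 536.35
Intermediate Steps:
F(a, n) = -3
f(R, W) = 7 + 5*R
G(J, O) = -17 (G(J, O) = -9 + (7 + 5*(-3)) = -9 + (7 - 15) = -9 - 8 = -17)
-9118/G((U(2)*2)*1, 96) = -9118/(-17) = -9118*(-1/17) = 9118/17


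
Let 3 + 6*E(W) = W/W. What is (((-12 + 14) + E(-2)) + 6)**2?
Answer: 529/9 ≈ 58.778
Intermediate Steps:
E(W) = -1/3 (E(W) = -1/2 + (W/W)/6 = -1/2 + (1/6)*1 = -1/2 + 1/6 = -1/3)
(((-12 + 14) + E(-2)) + 6)**2 = (((-12 + 14) - 1/3) + 6)**2 = ((2 - 1/3) + 6)**2 = (5/3 + 6)**2 = (23/3)**2 = 529/9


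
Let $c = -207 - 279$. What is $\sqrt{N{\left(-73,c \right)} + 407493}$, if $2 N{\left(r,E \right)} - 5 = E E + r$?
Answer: $\sqrt{525557} \approx 724.95$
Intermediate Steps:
$c = -486$ ($c = -207 - 279 = -486$)
$N{\left(r,E \right)} = \frac{5}{2} + \frac{r}{2} + \frac{E^{2}}{2}$ ($N{\left(r,E \right)} = \frac{5}{2} + \frac{E E + r}{2} = \frac{5}{2} + \frac{E^{2} + r}{2} = \frac{5}{2} + \frac{r + E^{2}}{2} = \frac{5}{2} + \left(\frac{r}{2} + \frac{E^{2}}{2}\right) = \frac{5}{2} + \frac{r}{2} + \frac{E^{2}}{2}$)
$\sqrt{N{\left(-73,c \right)} + 407493} = \sqrt{\left(\frac{5}{2} + \frac{1}{2} \left(-73\right) + \frac{\left(-486\right)^{2}}{2}\right) + 407493} = \sqrt{\left(\frac{5}{2} - \frac{73}{2} + \frac{1}{2} \cdot 236196\right) + 407493} = \sqrt{\left(\frac{5}{2} - \frac{73}{2} + 118098\right) + 407493} = \sqrt{118064 + 407493} = \sqrt{525557}$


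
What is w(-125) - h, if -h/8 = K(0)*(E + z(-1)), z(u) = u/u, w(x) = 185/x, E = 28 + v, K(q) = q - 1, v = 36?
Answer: -13037/25 ≈ -521.48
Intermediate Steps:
K(q) = -1 + q
E = 64 (E = 28 + 36 = 64)
z(u) = 1
h = 520 (h = -8*(-1 + 0)*(64 + 1) = -(-8)*65 = -8*(-65) = 520)
w(-125) - h = 185/(-125) - 1*520 = 185*(-1/125) - 520 = -37/25 - 520 = -13037/25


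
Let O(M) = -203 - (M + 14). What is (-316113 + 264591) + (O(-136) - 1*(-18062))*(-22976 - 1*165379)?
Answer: -3386862777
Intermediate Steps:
O(M) = -217 - M (O(M) = -203 - (14 + M) = -203 + (-14 - M) = -217 - M)
(-316113 + 264591) + (O(-136) - 1*(-18062))*(-22976 - 1*165379) = (-316113 + 264591) + ((-217 - 1*(-136)) - 1*(-18062))*(-22976 - 1*165379) = -51522 + ((-217 + 136) + 18062)*(-22976 - 165379) = -51522 + (-81 + 18062)*(-188355) = -51522 + 17981*(-188355) = -51522 - 3386811255 = -3386862777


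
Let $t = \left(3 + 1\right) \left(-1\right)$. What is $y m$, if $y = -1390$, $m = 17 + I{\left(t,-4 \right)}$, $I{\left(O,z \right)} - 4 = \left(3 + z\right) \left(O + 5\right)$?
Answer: $-27800$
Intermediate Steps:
$t = -4$ ($t = 4 \left(-1\right) = -4$)
$I{\left(O,z \right)} = 4 + \left(3 + z\right) \left(5 + O\right)$ ($I{\left(O,z \right)} = 4 + \left(3 + z\right) \left(O + 5\right) = 4 + \left(3 + z\right) \left(5 + O\right)$)
$m = 20$ ($m = 17 + \left(19 + 3 \left(-4\right) + 5 \left(-4\right) - -16\right) = 17 + \left(19 - 12 - 20 + 16\right) = 17 + 3 = 20$)
$y m = \left(-1390\right) 20 = -27800$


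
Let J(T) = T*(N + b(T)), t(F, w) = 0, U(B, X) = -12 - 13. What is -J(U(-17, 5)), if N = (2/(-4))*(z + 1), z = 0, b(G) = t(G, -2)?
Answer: -25/2 ≈ -12.500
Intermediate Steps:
U(B, X) = -25
b(G) = 0
N = -½ (N = (2/(-4))*(0 + 1) = (2*(-¼))*1 = -½*1 = -½ ≈ -0.50000)
J(T) = -T/2 (J(T) = T*(-½ + 0) = T*(-½) = -T/2)
-J(U(-17, 5)) = -(-1)*(-25)/2 = -1*25/2 = -25/2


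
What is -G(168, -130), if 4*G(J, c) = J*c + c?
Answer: 10985/2 ≈ 5492.5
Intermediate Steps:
G(J, c) = c/4 + J*c/4 (G(J, c) = (J*c + c)/4 = (c + J*c)/4 = c/4 + J*c/4)
-G(168, -130) = -(-130)*(1 + 168)/4 = -(-130)*169/4 = -1*(-10985/2) = 10985/2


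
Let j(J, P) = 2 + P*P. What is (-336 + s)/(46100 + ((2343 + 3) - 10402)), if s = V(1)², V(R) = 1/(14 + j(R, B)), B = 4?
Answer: -344063/38957056 ≈ -0.0088319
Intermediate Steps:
j(J, P) = 2 + P²
V(R) = 1/32 (V(R) = 1/(14 + (2 + 4²)) = 1/(14 + (2 + 16)) = 1/(14 + 18) = 1/32)
s = 1/1024 (s = (1/32)² = 1/1024 ≈ 0.00097656)
(-336 + s)/(46100 + ((2343 + 3) - 10402)) = (-336 + 1/1024)/(46100 + ((2343 + 3) - 10402)) = -344063/(1024*(46100 + (2346 - 10402))) = -344063/(1024*(46100 - 8056)) = -344063/1024/38044 = -344063/1024*1/38044 = -344063/38957056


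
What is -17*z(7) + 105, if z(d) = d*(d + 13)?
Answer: -2275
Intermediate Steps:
z(d) = d*(13 + d)
-17*z(7) + 105 = -119*(13 + 7) + 105 = -119*20 + 105 = -17*140 + 105 = -2380 + 105 = -2275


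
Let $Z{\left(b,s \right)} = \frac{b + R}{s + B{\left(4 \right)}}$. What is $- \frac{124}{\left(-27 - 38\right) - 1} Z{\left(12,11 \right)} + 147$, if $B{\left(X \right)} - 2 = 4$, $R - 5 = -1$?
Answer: $\frac{83459}{561} \approx 148.77$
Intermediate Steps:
$R = 4$ ($R = 5 - 1 = 4$)
$B{\left(X \right)} = 6$ ($B{\left(X \right)} = 2 + 4 = 6$)
$Z{\left(b,s \right)} = \frac{4 + b}{6 + s}$ ($Z{\left(b,s \right)} = \frac{b + 4}{s + 6} = \frac{4 + b}{6 + s}$)
$- \frac{124}{\left(-27 - 38\right) - 1} Z{\left(12,11 \right)} + 147 = - \frac{124}{\left(-27 - 38\right) - 1} \frac{4 + 12}{6 + 11} + 147 = - \frac{124}{-65 - 1} \cdot \frac{1}{17} \cdot 16 + 147 = - \frac{124}{-66} \cdot \frac{1}{17} \cdot 16 + 147 = \left(-124\right) \left(- \frac{1}{66}\right) \frac{16}{17} + 147 = \frac{62}{33} \cdot \frac{16}{17} + 147 = \frac{992}{561} + 147 = \frac{83459}{561}$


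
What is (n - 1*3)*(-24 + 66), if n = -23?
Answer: -1092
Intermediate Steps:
(n - 1*3)*(-24 + 66) = (-23 - 1*3)*(-24 + 66) = (-23 - 3)*42 = -26*42 = -1092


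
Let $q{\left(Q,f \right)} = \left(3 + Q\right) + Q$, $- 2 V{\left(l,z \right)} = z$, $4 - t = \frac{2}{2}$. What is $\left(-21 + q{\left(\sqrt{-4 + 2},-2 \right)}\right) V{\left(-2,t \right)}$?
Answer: $27 - 3 i \sqrt{2} \approx 27.0 - 4.2426 i$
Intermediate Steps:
$t = 3$ ($t = 4 - \frac{2}{2} = 4 - 2 \cdot \frac{1}{2} = 4 - 1 = 3$)
$V{\left(l,z \right)} = - \frac{z}{2}$
$q{\left(Q,f \right)} = 3 + 2 Q$
$\left(-21 + q{\left(\sqrt{-4 + 2},-2 \right)}\right) V{\left(-2,t \right)} = \left(-21 + \left(3 + 2 \sqrt{-4 + 2}\right)\right) \left(\left(- \frac{1}{2}\right) 3\right) = \left(-21 + \left(3 + 2 \sqrt{-2}\right)\right) \left(- \frac{3}{2}\right) = \left(-21 + \left(3 + 2 i \sqrt{2}\right)\right) \left(- \frac{3}{2}\right) = \left(-18 + 2 i \sqrt{2}\right) \left(- \frac{3}{2}\right) = 27 - 3 i \sqrt{2}$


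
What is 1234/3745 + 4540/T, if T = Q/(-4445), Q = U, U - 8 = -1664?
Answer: 18894316751/1550430 ≈ 12187.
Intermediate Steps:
U = -1656 (U = 8 - 1664 = -1656)
Q = -1656
T = 1656/4445 (T = -1656/(-4445) = -1656*(-1/4445) = 1656/4445 ≈ 0.37255)
1234/3745 + 4540/T = 1234/3745 + 4540/(1656/4445) = 1234*(1/3745) + 4540*(4445/1656) = 1234/3745 + 5045075/414 = 18894316751/1550430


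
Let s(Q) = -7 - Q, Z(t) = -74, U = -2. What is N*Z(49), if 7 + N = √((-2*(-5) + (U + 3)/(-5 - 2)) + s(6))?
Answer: 518 - 74*I*√154/7 ≈ 518.0 - 131.19*I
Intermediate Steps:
N = -7 + I*√154/7 (N = -7 + √((-2*(-5) + (-2 + 3)/(-5 - 2)) + (-7 - 1*6)) = -7 + √((10 + 1/(-7)) + (-7 - 6)) = -7 + √((10 + 1*(-⅐)) - 13) = -7 + √((10 - ⅐) - 13) = -7 + √(69/7 - 13) = -7 + √(-22/7) = -7 + I*√154/7 ≈ -7.0 + 1.7728*I)
N*Z(49) = (-7 + I*√154/7)*(-74) = 518 - 74*I*√154/7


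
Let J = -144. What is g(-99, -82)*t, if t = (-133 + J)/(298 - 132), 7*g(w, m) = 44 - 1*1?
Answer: -11911/1162 ≈ -10.250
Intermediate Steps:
g(w, m) = 43/7 (g(w, m) = (44 - 1*1)/7 = (44 - 1)/7 = (1/7)*43 = 43/7)
t = -277/166 (t = (-133 - 144)/(298 - 132) = -277/166 ≈ -1.6687)
g(-99, -82)*t = (43/7)*(-277/166) = -11911/1162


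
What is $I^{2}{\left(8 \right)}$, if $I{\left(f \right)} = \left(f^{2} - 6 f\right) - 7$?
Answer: $81$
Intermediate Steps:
$I{\left(f \right)} = -7 + f^{2} - 6 f$
$I^{2}{\left(8 \right)} = \left(-7 + 8^{2} - 48\right)^{2} = \left(-7 + 64 - 48\right)^{2} = 9^{2} = 81$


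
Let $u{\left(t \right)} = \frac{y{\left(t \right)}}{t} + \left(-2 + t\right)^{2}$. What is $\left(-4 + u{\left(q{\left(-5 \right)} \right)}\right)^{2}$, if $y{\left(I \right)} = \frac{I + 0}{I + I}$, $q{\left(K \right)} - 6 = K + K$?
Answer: $\frac{65025}{64} \approx 1016.0$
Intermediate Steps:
$q{\left(K \right)} = 6 + 2 K$ ($q{\left(K \right)} = 6 + \left(K + K\right) = 6 + 2 K$)
$y{\left(I \right)} = \frac{1}{2}$ ($y{\left(I \right)} = \frac{I}{2 I} = I \frac{1}{2 I} = \frac{1}{2}$)
$u{\left(t \right)} = \left(-2 + t\right)^{2} + \frac{1}{2 t}$ ($u{\left(t \right)} = \frac{1}{2 t} + \left(-2 + t\right)^{2} = \left(-2 + t\right)^{2} + \frac{1}{2 t}$)
$\left(-4 + u{\left(q{\left(-5 \right)} \right)}\right)^{2} = \left(-4 + \left(\left(-2 + \left(6 + 2 \left(-5\right)\right)\right)^{2} + \frac{1}{2 \left(6 + 2 \left(-5\right)\right)}\right)\right)^{2} = \left(-4 + \left(\left(-2 + \left(6 - 10\right)\right)^{2} + \frac{1}{2 \left(6 - 10\right)}\right)\right)^{2} = \left(-4 + \left(\left(-2 - 4\right)^{2} + \frac{1}{2 \left(-4\right)}\right)\right)^{2} = \left(-4 + \left(\left(-6\right)^{2} + \frac{1}{2} \left(- \frac{1}{4}\right)\right)\right)^{2} = \left(-4 + \left(36 - \frac{1}{8}\right)\right)^{2} = \left(-4 + \frac{287}{8}\right)^{2} = \left(\frac{255}{8}\right)^{2} = \frac{65025}{64}$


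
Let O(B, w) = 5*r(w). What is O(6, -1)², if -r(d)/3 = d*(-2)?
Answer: 900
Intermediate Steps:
r(d) = 6*d (r(d) = -3*d*(-2) = -(-6)*d = 6*d)
O(B, w) = 30*w (O(B, w) = 5*(6*w) = 30*w)
O(6, -1)² = (30*(-1))² = (-30)² = 900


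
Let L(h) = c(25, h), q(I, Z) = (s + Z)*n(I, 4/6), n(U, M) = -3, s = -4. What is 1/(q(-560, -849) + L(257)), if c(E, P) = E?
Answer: 1/2584 ≈ 0.00038700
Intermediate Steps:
q(I, Z) = 12 - 3*Z (q(I, Z) = (-4 + Z)*(-3) = 12 - 3*Z)
L(h) = 25
1/(q(-560, -849) + L(257)) = 1/((12 - 3*(-849)) + 25) = 1/((12 + 2547) + 25) = 1/(2559 + 25) = 1/2584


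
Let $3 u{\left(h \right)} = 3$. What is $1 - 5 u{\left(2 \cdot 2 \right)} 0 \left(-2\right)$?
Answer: $0$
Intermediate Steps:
$u{\left(h \right)} = 1$ ($u{\left(h \right)} = \frac{1}{3} \cdot 3 = 1$)
$1 - 5 u{\left(2 \cdot 2 \right)} 0 \left(-2\right) = 1 \left(-5\right) 1 \cdot 0 \left(-2\right) = 1 \left(\left(-5\right) 0\right) \left(-2\right) = 1 \cdot 0 \left(-2\right) = 0 \left(-2\right) = 0$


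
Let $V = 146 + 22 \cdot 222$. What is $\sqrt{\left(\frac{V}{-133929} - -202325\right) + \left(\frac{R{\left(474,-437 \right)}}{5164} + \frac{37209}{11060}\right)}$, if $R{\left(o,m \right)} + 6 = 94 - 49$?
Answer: $\frac{\sqrt{3293153795882298324936190}}{4034387910} \approx 449.81$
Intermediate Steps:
$R{\left(o,m \right)} = 39$ ($R{\left(o,m \right)} = -6 + \left(94 - 49\right) = -6 + 45 = 39$)
$V = 5030$ ($V = 146 + 4884 = 5030$)
$\sqrt{\left(\frac{V}{-133929} - -202325\right) + \left(\frac{R{\left(474,-437 \right)}}{5164} + \frac{37209}{11060}\right)} = \sqrt{\left(\frac{5030}{-133929} - -202325\right) + \left(\frac{39}{5164} + \frac{37209}{11060}\right)} = \sqrt{\left(5030 \left(- \frac{1}{133929}\right) + 202325\right) + \left(39 \cdot \frac{1}{5164} + 37209 \cdot \frac{1}{11060}\right)} = \sqrt{\left(- \frac{5030}{133929} + 202325\right) + \left(\frac{39}{5164} + \frac{471}{140}\right)} = \sqrt{\frac{27097179895}{133929} + \frac{304713}{90370}} = \sqrt{\frac{2448812957018527}{12103163730}} = \frac{\sqrt{3293153795882298324936190}}{4034387910}$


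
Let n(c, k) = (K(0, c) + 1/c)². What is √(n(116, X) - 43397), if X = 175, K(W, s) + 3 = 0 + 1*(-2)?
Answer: I*√583614791/116 ≈ 208.26*I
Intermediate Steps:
K(W, s) = -5 (K(W, s) = -3 + (0 + 1*(-2)) = -3 + (0 - 2) = -3 - 2 = -5)
n(c, k) = (-5 + 1/c)²
√(n(116, X) - 43397) = √((1 - 5*116)²/116² - 43397) = √((1 - 580)²/13456 - 43397) = √((1/13456)*(-579)² - 43397) = √((1/13456)*335241 - 43397) = √(335241/13456 - 43397) = √(-583614791/13456) = I*√583614791/116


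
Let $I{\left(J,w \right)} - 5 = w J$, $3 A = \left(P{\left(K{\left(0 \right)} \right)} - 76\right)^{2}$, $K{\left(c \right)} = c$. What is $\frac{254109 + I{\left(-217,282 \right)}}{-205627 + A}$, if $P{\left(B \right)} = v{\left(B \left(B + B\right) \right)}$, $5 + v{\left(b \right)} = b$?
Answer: $- \frac{4823}{5086} \approx -0.94829$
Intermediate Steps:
$v{\left(b \right)} = -5 + b$
$P{\left(B \right)} = -5 + 2 B^{2}$ ($P{\left(B \right)} = -5 + B \left(B + B\right) = -5 + B 2 B = -5 + 2 B^{2}$)
$A = 2187$ ($A = \frac{\left(\left(-5 + 2 \cdot 0^{2}\right) - 76\right)^{2}}{3} = \frac{\left(\left(-5 + 2 \cdot 0\right) - 76\right)^{2}}{3} = \frac{\left(\left(-5 + 0\right) - 76\right)^{2}}{3} = \frac{\left(-5 - 76\right)^{2}}{3} = \frac{\left(-81\right)^{2}}{3} = \frac{1}{3} \cdot 6561 = 2187$)
$I{\left(J,w \right)} = 5 + J w$ ($I{\left(J,w \right)} = 5 + w J = 5 + J w$)
$\frac{254109 + I{\left(-217,282 \right)}}{-205627 + A} = \frac{254109 + \left(5 - 61194\right)}{-205627 + 2187} = \frac{254109 + \left(5 - 61194\right)}{-203440} = \left(254109 - 61189\right) \left(- \frac{1}{203440}\right) = 192920 \left(- \frac{1}{203440}\right) = - \frac{4823}{5086}$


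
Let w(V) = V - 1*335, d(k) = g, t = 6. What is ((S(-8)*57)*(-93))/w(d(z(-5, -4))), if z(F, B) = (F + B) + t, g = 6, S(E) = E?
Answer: -42408/329 ≈ -128.90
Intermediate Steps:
z(F, B) = 6 + B + F (z(F, B) = (F + B) + 6 = (B + F) + 6 = 6 + B + F)
d(k) = 6
w(V) = -335 + V (w(V) = V - 335 = -335 + V)
((S(-8)*57)*(-93))/w(d(z(-5, -4))) = (-8*57*(-93))/(-335 + 6) = -456*(-93)/(-329) = 42408*(-1/329) = -42408/329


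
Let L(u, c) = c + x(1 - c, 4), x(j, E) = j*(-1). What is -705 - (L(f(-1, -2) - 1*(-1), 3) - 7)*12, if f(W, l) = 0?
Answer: -681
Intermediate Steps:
x(j, E) = -j
L(u, c) = -1 + 2*c (L(u, c) = c - (1 - c) = c + (-1 + c) = -1 + 2*c)
-705 - (L(f(-1, -2) - 1*(-1), 3) - 7)*12 = -705 - ((-1 + 2*3) - 7)*12 = -705 - ((-1 + 6) - 7)*12 = -705 - (5 - 7)*12 = -705 - (-2)*12 = -705 - 1*(-24) = -705 + 24 = -681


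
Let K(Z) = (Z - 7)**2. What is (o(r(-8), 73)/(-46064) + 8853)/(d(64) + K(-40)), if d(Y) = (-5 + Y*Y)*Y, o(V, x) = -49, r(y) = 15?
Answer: 407804641/12162416112 ≈ 0.033530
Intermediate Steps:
K(Z) = (-7 + Z)**2
d(Y) = Y*(-5 + Y**2) (d(Y) = (-5 + Y**2)*Y = Y*(-5 + Y**2))
(o(r(-8), 73)/(-46064) + 8853)/(d(64) + K(-40)) = (-49/(-46064) + 8853)/(64*(-5 + 64**2) + (-7 - 40)**2) = (-49*(-1/46064) + 8853)/(64*(-5 + 4096) + (-47)**2) = (49/46064 + 8853)/(64*4091 + 2209) = 407804641/(46064*(261824 + 2209)) = (407804641/46064)/264033 = (407804641/46064)*(1/264033) = 407804641/12162416112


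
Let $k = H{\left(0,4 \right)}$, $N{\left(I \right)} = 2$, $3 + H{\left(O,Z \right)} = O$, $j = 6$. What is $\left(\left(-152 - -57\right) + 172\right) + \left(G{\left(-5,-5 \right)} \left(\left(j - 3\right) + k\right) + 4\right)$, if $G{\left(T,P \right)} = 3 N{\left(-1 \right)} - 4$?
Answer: $81$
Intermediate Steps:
$H{\left(O,Z \right)} = -3 + O$
$k = -3$ ($k = -3 + 0 = -3$)
$G{\left(T,P \right)} = 2$ ($G{\left(T,P \right)} = 3 \cdot 2 - 4 = 6 - 4 = 2$)
$\left(\left(-152 - -57\right) + 172\right) + \left(G{\left(-5,-5 \right)} \left(\left(j - 3\right) + k\right) + 4\right) = \left(\left(-152 - -57\right) + 172\right) + \left(2 \left(\left(6 - 3\right) - 3\right) + 4\right) = \left(\left(-152 + 57\right) + 172\right) + \left(2 \left(3 - 3\right) + 4\right) = \left(-95 + 172\right) + \left(2 \cdot 0 + 4\right) = 77 + \left(0 + 4\right) = 77 + 4 = 81$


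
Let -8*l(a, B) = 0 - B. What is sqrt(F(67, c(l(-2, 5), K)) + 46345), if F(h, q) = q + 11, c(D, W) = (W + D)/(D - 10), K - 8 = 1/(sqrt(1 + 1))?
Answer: sqrt(10429893 - 12*sqrt(2))/15 ≈ 215.30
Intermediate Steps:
K = 8 + sqrt(2)/2 (K = 8 + 1/(sqrt(1 + 1)) = 8 + 1/(sqrt(2)) = 8 + sqrt(2)/2 ≈ 8.7071)
l(a, B) = B/8 (l(a, B) = -(0 - B)/8 = -(-1)*B/8 = B/8)
c(D, W) = (D + W)/(-10 + D)
F(h, q) = 11 + q
sqrt(F(67, c(l(-2, 5), K)) + 46345) = sqrt((11 + ((1/8)*5 + (8 + sqrt(2)/2))/(-10 + (1/8)*5)) + 46345) = sqrt((11 + (5/8 + (8 + sqrt(2)/2))/(-10 + 5/8)) + 46345) = sqrt((11 + (69/8 + sqrt(2)/2)/(-75/8)) + 46345) = sqrt((11 - 8*(69/8 + sqrt(2)/2)/75) + 46345) = sqrt((11 + (-23/25 - 4*sqrt(2)/75)) + 46345) = sqrt((252/25 - 4*sqrt(2)/75) + 46345) = sqrt(1158877/25 - 4*sqrt(2)/75)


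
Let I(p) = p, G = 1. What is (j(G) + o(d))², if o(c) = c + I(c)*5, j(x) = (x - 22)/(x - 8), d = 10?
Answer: 3969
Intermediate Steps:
j(x) = (-22 + x)/(-8 + x)
o(c) = 6*c (o(c) = c + c*5 = c + 5*c = 6*c)
(j(G) + o(d))² = ((-22 + 1)/(-8 + 1) + 6*10)² = (-21/(-7) + 60)² = (-⅐*(-21) + 60)² = (3 + 60)² = 63² = 3969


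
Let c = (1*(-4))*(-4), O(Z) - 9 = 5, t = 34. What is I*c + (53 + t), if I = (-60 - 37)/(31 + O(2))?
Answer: 2363/45 ≈ 52.511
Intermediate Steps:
O(Z) = 14 (O(Z) = 9 + 5 = 14)
c = 16 (c = -4*(-4) = 16)
I = -97/45 (I = (-60 - 37)/(31 + 14) = -97/45 ≈ -2.1556)
I*c + (53 + t) = -97/45*16 + (53 + 34) = -1552/45 + 87 = 2363/45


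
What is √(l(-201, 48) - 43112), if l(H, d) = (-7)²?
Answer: I*√43063 ≈ 207.52*I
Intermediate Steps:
l(H, d) = 49
√(l(-201, 48) - 43112) = √(49 - 43112) = √(-43063) = I*√43063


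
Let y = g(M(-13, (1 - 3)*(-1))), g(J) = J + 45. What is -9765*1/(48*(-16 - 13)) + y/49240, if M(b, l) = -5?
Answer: 4007369/571184 ≈ 7.0159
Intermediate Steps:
g(J) = 45 + J
y = 40 (y = 45 - 5 = 40)
-9765*1/(48*(-16 - 13)) + y/49240 = -9765*1/(48*(-16 - 13)) + 40/49240 = -9765/((-29*48)) + 40*(1/49240) = -9765/(-1392) + 1/1231 = -9765*(-1/1392) + 1/1231 = 3255/464 + 1/1231 = 4007369/571184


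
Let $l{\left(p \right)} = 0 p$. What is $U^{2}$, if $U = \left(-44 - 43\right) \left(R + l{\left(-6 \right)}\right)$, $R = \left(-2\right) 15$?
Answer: $6812100$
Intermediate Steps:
$l{\left(p \right)} = 0$
$R = -30$
$U = 2610$ ($U = \left(-44 - 43\right) \left(-30 + 0\right) = \left(-87\right) \left(-30\right) = 2610$)
$U^{2} = 2610^{2} = 6812100$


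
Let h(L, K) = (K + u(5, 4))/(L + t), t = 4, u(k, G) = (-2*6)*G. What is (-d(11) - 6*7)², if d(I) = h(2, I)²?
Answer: 8300161/1296 ≈ 6404.4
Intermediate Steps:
u(k, G) = -12*G
h(L, K) = (-48 + K)/(4 + L) (h(L, K) = (K - 12*4)/(L + 4) = (K - 48)/(4 + L) = (-48 + K)/(4 + L))
d(I) = (-8 + I/6)² (d(I) = ((-48 + I)/(4 + 2))² = ((-48 + I)/6)² = (-8 + I/6)²)
(-d(11) - 6*7)² = (-(-48 + 11)²/36 - 6*7)² = (-(-37)²/36 - 42)² = (-1369/36 - 42)² = (-2881/36)² = 8300161/1296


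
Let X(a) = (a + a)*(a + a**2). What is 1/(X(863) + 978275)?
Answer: 1/1287939107 ≈ 7.7643e-10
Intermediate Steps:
X(a) = 2*a*(a + a**2) (X(a) = (2*a)*(a + a**2) = 2*a*(a + a**2))
1/(X(863) + 978275) = 1/(2*863**2*(1 + 863) + 978275) = 1/(2*744769*864 + 978275) = 1/(1286960832 + 978275) = 1/1287939107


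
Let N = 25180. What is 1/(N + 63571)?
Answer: 1/88751 ≈ 1.1267e-5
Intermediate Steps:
1/(N + 63571) = 1/(25180 + 63571) = 1/88751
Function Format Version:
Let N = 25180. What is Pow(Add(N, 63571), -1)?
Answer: Rational(1, 88751) ≈ 1.1267e-5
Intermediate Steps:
Pow(Add(N, 63571), -1) = Pow(Add(25180, 63571), -1) = Pow(88751, -1) = Rational(1, 88751)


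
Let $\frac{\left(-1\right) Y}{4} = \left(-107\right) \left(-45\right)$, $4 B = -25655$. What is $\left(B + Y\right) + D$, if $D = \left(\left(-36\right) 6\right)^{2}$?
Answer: $\frac{83929}{4} \approx 20982.0$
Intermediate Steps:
$B = - \frac{25655}{4}$ ($B = \frac{1}{4} \left(-25655\right) = - \frac{25655}{4} \approx -6413.8$)
$D = 46656$ ($D = \left(-216\right)^{2} = 46656$)
$Y = -19260$ ($Y = - 4 \left(\left(-107\right) \left(-45\right)\right) = \left(-4\right) 4815 = -19260$)
$\left(B + Y\right) + D = \left(- \frac{25655}{4} - 19260\right) + 46656 = - \frac{102695}{4} + 46656 = \frac{83929}{4}$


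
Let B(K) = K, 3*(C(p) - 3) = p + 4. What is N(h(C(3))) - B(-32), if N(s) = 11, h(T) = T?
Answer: 43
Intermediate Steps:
C(p) = 13/3 + p/3 (C(p) = 3 + (p + 4)/3 = 3 + (4 + p)/3 = 3 + (4/3 + p/3) = 13/3 + p/3)
N(h(C(3))) - B(-32) = 11 - 1*(-32) = 11 + 32 = 43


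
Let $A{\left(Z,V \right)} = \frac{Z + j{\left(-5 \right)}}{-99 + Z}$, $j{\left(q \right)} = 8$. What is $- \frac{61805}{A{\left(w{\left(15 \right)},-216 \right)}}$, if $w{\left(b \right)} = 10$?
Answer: $\frac{5500645}{18} \approx 3.0559 \cdot 10^{5}$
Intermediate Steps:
$A{\left(Z,V \right)} = \frac{8 + Z}{-99 + Z}$ ($A{\left(Z,V \right)} = \frac{Z + 8}{-99 + Z} = \frac{8 + Z}{-99 + Z}$)
$- \frac{61805}{A{\left(w{\left(15 \right)},-216 \right)}} = - \frac{61805}{\frac{1}{-99 + 10} \left(8 + 10\right)} = - \frac{61805}{\frac{1}{-89} \cdot 18} = - \frac{61805}{\left(- \frac{1}{89}\right) 18} = - \frac{61805}{- \frac{18}{89}} = \left(-61805\right) \left(- \frac{89}{18}\right) = \frac{5500645}{18}$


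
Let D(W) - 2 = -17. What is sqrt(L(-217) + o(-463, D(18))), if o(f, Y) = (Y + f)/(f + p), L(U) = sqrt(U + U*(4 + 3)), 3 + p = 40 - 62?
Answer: sqrt(14579 + 29768*I*sqrt(434))/122 ≈ 4.6182 + 4.5109*I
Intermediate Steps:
D(W) = -15 (D(W) = 2 - 17 = -15)
p = -25 (p = -3 + (40 - 62) = -3 - 22 = -25)
L(U) = 2*sqrt(2)*sqrt(U) (L(U) = sqrt(U + U*7) = sqrt(U + 7*U) = sqrt(8*U) = 2*sqrt(2)*sqrt(U))
o(f, Y) = (Y + f)/(-25 + f) (o(f, Y) = (Y + f)/(f - 25) = (Y + f)/(-25 + f))
sqrt(L(-217) + o(-463, D(18))) = sqrt(2*sqrt(2)*sqrt(-217) + (-15 - 463)/(-25 - 463)) = sqrt(2*sqrt(2)*(I*sqrt(217)) - 478/(-488)) = sqrt(2*I*sqrt(434) - 1/488*(-478)) = sqrt(2*I*sqrt(434) + 239/244) = sqrt(239/244 + 2*I*sqrt(434))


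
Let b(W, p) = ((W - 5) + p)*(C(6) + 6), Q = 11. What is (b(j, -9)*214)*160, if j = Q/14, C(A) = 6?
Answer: -38006400/7 ≈ -5.4295e+6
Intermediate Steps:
j = 11/14 ≈ 0.78571
b(W, p) = -60 + 12*W + 12*p (b(W, p) = ((W - 5) + p)*(6 + 6) = ((-5 + W) + p)*12 = (-5 + W + p)*12 = -60 + 12*W + 12*p)
(b(j, -9)*214)*160 = ((-60 + 12*(11/14) + 12*(-9))*214)*160 = ((-60 + 66/7 - 108)*214)*160 = -1110/7*214*160 = -237540/7*160 = -38006400/7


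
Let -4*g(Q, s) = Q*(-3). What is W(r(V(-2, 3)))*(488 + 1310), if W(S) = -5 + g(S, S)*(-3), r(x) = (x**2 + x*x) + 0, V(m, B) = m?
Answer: -41354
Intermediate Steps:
g(Q, s) = 3*Q/4 (g(Q, s) = -Q*(-3)/4 = -(-3)*Q/4 = 3*Q/4)
r(x) = 2*x**2 (r(x) = (x**2 + x**2) + 0 = 2*x**2 + 0 = 2*x**2)
W(S) = -5 - 9*S/4 (W(S) = -5 + (3*S/4)*(-3) = -5 - 9*S/4)
W(r(V(-2, 3)))*(488 + 1310) = (-5 - 9*(-2)**2/2)*(488 + 1310) = (-5 - 9*4/2)*1798 = (-5 - 9/4*8)*1798 = (-5 - 18)*1798 = -23*1798 = -41354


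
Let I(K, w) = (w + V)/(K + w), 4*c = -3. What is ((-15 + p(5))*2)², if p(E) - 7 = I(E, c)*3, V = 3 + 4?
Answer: 14884/289 ≈ 51.502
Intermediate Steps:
c = -¾ (c = (¼)*(-3) = -¾ ≈ -0.75000)
V = 7
I(K, w) = (7 + w)/(K + w) (I(K, w) = (w + 7)/(K + w) = (7 + w)/(K + w))
p(E) = 7 + 75/(4*(-¾ + E)) (p(E) = 7 + ((7 - ¾)/(E - ¾))*3 = 7 + ((25/4)/(-¾ + E))*3 = 7 + (25/(4*(-¾ + E)))*3 = 7 + 75/(4*(-¾ + E)))
((-15 + p(5))*2)² = ((-15 + 2*(27 + 14*5)/(-3 + 4*5))*2)² = ((-15 + 2*(27 + 70)/(-3 + 20))*2)² = ((-15 + 2*97/17)*2)² = ((-15 + 2*(1/17)*97)*2)² = ((-15 + 194/17)*2)² = (-61/17*2)² = (-122/17)² = 14884/289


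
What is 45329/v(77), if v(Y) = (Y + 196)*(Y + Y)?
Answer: 45329/42042 ≈ 1.0782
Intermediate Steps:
v(Y) = 2*Y*(196 + Y) (v(Y) = (196 + Y)*(2*Y) = 2*Y*(196 + Y))
45329/v(77) = 45329/((2*77*(196 + 77))) = 45329/((2*77*273)) = 45329/42042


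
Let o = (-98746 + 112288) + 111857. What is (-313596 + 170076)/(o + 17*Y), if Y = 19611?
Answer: -71760/229393 ≈ -0.31283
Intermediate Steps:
o = 125399 (o = 13542 + 111857 = 125399)
(-313596 + 170076)/(o + 17*Y) = (-313596 + 170076)/(125399 + 17*19611) = -143520/(125399 + 333387) = -143520/458786 = -143520*1/458786 = -71760/229393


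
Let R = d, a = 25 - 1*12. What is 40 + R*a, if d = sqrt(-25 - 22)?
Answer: 40 + 13*I*sqrt(47) ≈ 40.0 + 89.124*I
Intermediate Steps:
d = I*sqrt(47) (d = sqrt(-47) = I*sqrt(47) ≈ 6.8557*I)
a = 13 (a = 25 - 12 = 13)
R = I*sqrt(47) ≈ 6.8557*I
40 + R*a = 40 + (I*sqrt(47))*13 = 40 + 13*I*sqrt(47)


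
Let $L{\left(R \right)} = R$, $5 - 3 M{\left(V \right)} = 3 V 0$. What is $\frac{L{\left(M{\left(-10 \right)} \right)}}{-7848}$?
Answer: $- \frac{5}{23544} \approx -0.00021237$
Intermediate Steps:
$M{\left(V \right)} = \frac{5}{3}$ ($M{\left(V \right)} = \frac{5}{3} - \frac{3 V 0}{3} = \frac{5}{3} - 0 = \frac{5}{3} + 0 = \frac{5}{3}$)
$\frac{L{\left(M{\left(-10 \right)} \right)}}{-7848} = \frac{5}{3 \left(-7848\right)} = \frac{5}{3} \left(- \frac{1}{7848}\right) = - \frac{5}{23544}$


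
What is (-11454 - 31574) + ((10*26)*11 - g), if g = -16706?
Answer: -23462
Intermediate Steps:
(-11454 - 31574) + ((10*26)*11 - g) = (-11454 - 31574) + ((10*26)*11 - 1*(-16706)) = -43028 + (260*11 + 16706) = -43028 + (2860 + 16706) = -43028 + 19566 = -23462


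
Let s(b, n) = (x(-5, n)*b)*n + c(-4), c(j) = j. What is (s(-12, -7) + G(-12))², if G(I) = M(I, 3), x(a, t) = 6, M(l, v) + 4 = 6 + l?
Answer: 240100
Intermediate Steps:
M(l, v) = 2 + l (M(l, v) = -4 + (6 + l) = 2 + l)
G(I) = 2 + I
s(b, n) = -4 + 6*b*n (s(b, n) = (6*b)*n - 4 = 6*b*n - 4 = -4 + 6*b*n)
(s(-12, -7) + G(-12))² = ((-4 + 6*(-12)*(-7)) + (2 - 12))² = ((-4 + 504) - 10)² = (500 - 10)² = 490² = 240100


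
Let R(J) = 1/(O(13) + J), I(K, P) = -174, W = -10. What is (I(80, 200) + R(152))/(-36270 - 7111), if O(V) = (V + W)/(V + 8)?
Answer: 185303/46200765 ≈ 0.0040108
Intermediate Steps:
O(V) = (-10 + V)/(8 + V) (O(V) = (V - 10)/(V + 8) = (-10 + V)/(8 + V))
R(J) = 1/(⅐ + J) (R(J) = 1/((-10 + 13)/(8 + 13) + J) = 1/(3/21 + J) = 1/((1/21)*3 + J) = 1/(⅐ + J))
(I(80, 200) + R(152))/(-36270 - 7111) = (-174 + 7/(1 + 7*152))/(-36270 - 7111) = (-174 + 7/(1 + 1064))/(-43381) = (-174 + 7/1065)*(-1/43381) = -185303/1065*(-1/43381) = 185303/46200765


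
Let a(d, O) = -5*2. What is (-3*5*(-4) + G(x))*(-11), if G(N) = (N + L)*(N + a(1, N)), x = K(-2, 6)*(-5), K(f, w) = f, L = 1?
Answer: -660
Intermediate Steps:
a(d, O) = -10
x = 10 (x = -2*(-5) = 10)
G(N) = (1 + N)*(-10 + N) (G(N) = (N + 1)*(N - 10) = (1 + N)*(-10 + N))
(-3*5*(-4) + G(x))*(-11) = (-3*5*(-4) + (-10 + 10² - 9*10))*(-11) = (-15*(-4) + (-10 + 100 - 90))*(-11) = (60 + 0)*(-11) = 60*(-11) = -660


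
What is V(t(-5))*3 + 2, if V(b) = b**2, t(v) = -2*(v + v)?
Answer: 1202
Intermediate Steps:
t(v) = -4*v
V(t(-5))*3 + 2 = (-4*(-5))**2*3 + 2 = 20**2*3 + 2 = 400*3 + 2 = 1200 + 2 = 1202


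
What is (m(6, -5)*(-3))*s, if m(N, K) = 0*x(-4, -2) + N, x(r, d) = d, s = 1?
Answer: -18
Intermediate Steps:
m(N, K) = N (m(N, K) = 0*(-2) + N = 0 + N = N)
(m(6, -5)*(-3))*s = (6*(-3))*1 = -18*1 = -18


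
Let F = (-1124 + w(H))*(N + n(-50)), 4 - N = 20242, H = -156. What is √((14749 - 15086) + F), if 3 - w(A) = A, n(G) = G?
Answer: 3*√2175287 ≈ 4424.7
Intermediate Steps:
N = -20238 (N = 4 - 1*20242 = 4 - 20242 = -20238)
w(A) = 3 - A
F = 19577920 (F = (-1124 + (3 - 1*(-156)))*(-20238 - 50) = (-1124 + (3 + 156))*(-20288) = (-1124 + 159)*(-20288) = -965*(-20288) = 19577920)
√((14749 - 15086) + F) = √((14749 - 15086) + 19577920) = √(-337 + 19577920) = √19577583 = 3*√2175287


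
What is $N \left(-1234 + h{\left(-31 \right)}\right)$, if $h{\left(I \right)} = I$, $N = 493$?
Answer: $-623645$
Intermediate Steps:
$N \left(-1234 + h{\left(-31 \right)}\right) = 493 \left(-1234 - 31\right) = 493 \left(-1265\right) = -623645$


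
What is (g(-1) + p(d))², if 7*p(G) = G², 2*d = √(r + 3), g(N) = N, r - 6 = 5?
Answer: ¼ ≈ 0.25000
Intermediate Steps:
r = 11 (r = 6 + 5 = 11)
d = √14/2 (d = √(11 + 3)/2 = √14/2 ≈ 1.8708)
p(G) = G²/7
(g(-1) + p(d))² = (-1 + (√14/2)²/7)² = (-1 + (⅐)*(7/2))² = (-1 + ½)² = (-½)² = ¼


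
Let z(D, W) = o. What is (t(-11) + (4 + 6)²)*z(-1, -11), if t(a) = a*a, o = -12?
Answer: -2652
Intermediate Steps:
t(a) = a²
z(D, W) = -12
(t(-11) + (4 + 6)²)*z(-1, -11) = ((-11)² + (4 + 6)²)*(-12) = (121 + 10²)*(-12) = (121 + 100)*(-12) = 221*(-12) = -2652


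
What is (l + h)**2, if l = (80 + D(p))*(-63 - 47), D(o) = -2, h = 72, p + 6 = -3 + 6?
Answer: 72386064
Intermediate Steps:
p = -3 (p = -6 + (-3 + 6) = -6 + 3 = -3)
l = -8580 (l = (80 - 2)*(-63 - 47) = 78*(-110) = -8580)
(l + h)**2 = (-8580 + 72)**2 = (-8508)**2 = 72386064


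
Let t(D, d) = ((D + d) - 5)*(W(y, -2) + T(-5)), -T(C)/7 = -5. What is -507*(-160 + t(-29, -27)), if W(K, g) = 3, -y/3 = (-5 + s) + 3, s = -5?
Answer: 1256346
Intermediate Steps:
y = 21 (y = -3*((-5 - 5) + 3) = -3*(-10 + 3) = -3*(-7) = 21)
T(C) = 35 (T(C) = -7*(-5) = 35)
t(D, d) = -190 + 38*D + 38*d (t(D, d) = ((D + d) - 5)*(3 + 35) = (-5 + D + d)*38 = -190 + 38*D + 38*d)
-507*(-160 + t(-29, -27)) = -507*(-160 + (-190 + 38*(-29) + 38*(-27))) = -507*(-160 + (-190 - 1102 - 1026)) = -507*(-160 - 2318) = -507*(-2478) = 1256346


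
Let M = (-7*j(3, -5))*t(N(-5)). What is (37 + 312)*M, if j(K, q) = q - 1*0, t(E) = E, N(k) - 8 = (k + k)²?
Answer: 1319220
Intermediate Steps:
N(k) = 8 + 4*k² (N(k) = 8 + (k + k)² = 8 + (2*k)² = 8 + 4*k²)
j(K, q) = q (j(K, q) = q + 0 = q)
M = 3780 (M = (-7*(-5))*(8 + 4*(-5)²) = 35*(8 + 4*25) = 35*(8 + 100) = 35*108 = 3780)
(37 + 312)*M = (37 + 312)*3780 = 349*3780 = 1319220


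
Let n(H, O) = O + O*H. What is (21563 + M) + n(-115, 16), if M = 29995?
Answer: 49734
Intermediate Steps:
n(H, O) = O + H*O
(21563 + M) + n(-115, 16) = (21563 + 29995) + 16*(1 - 115) = 51558 + 16*(-114) = 51558 - 1824 = 49734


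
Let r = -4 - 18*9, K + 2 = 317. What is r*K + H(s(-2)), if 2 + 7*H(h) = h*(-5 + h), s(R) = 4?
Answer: -366036/7 ≈ -52291.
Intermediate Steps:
K = 315 (K = -2 + 317 = 315)
r = -166 (r = -4 - 162 = -166)
H(h) = -2/7 + h*(-5 + h)/7 (H(h) = -2/7 + (h*(-5 + h))/7 = -2/7 + h*(-5 + h)/7)
r*K + H(s(-2)) = -166*315 + (-2/7 - 5/7*4 + (⅐)*4²) = -52290 + (-2/7 - 20/7 + (⅐)*16) = -52290 + (-2/7 - 20/7 + 16/7) = -52290 - 6/7 = -366036/7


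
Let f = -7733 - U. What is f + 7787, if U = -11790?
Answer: 11844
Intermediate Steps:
f = 4057 (f = -7733 - 1*(-11790) = -7733 + 11790 = 4057)
f + 7787 = 4057 + 7787 = 11844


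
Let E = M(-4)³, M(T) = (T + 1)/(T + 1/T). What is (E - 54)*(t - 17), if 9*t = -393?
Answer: 15990156/4913 ≈ 3254.7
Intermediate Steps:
t = -131/3 (t = (⅑)*(-393) = -131/3 ≈ -43.667)
M(T) = (1 + T)/(T + 1/T)
E = 1728/4913 (E = (-4*(1 - 4)/(1 + (-4)²))³ = (-4*(-3)/(1 + 16))³ = (-4*(-3)/17)³ = (-4*1/17*(-3))³ = (12/17)³ = 1728/4913 ≈ 0.35172)
(E - 54)*(t - 17) = (1728/4913 - 54)*(-131/3 - 17) = -263574/4913*(-182/3) = 15990156/4913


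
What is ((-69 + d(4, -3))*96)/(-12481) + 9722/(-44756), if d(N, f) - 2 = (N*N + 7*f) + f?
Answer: 100451459/279299818 ≈ 0.35965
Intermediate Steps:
d(N, f) = 2 + N**2 + 8*f (d(N, f) = 2 + ((N*N + 7*f) + f) = 2 + ((N**2 + 7*f) + f) = 2 + (N**2 + 8*f) = 2 + N**2 + 8*f)
((-69 + d(4, -3))*96)/(-12481) + 9722/(-44756) = ((-69 + (2 + 4**2 + 8*(-3)))*96)/(-12481) + 9722/(-44756) = ((-69 + (2 + 16 - 24))*96)*(-1/12481) + 9722*(-1/44756) = ((-69 - 6)*96)*(-1/12481) - 4861/22378 = -75*96*(-1/12481) - 4861/22378 = -7200*(-1/12481) - 4861/22378 = 7200/12481 - 4861/22378 = 100451459/279299818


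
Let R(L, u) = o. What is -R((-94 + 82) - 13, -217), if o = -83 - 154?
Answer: 237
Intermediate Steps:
o = -237
R(L, u) = -237
-R((-94 + 82) - 13, -217) = -1*(-237) = 237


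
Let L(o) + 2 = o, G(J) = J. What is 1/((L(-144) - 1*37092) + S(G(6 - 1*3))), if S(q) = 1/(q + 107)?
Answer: -110/4096179 ≈ -2.6854e-5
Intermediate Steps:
L(o) = -2 + o
S(q) = 1/(107 + q)
1/((L(-144) - 1*37092) + S(G(6 - 1*3))) = 1/(((-2 - 144) - 1*37092) + 1/(107 + (6 - 1*3))) = 1/((-146 - 37092) + 1/(107 + (6 - 3))) = 1/(-37238 + 1/(107 + 3)) = 1/(-37238 + 1/110) = 1/(-4096179/110) = -110/4096179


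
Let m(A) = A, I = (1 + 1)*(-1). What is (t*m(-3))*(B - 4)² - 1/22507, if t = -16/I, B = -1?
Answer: -13504201/22507 ≈ -600.00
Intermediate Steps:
I = -2 (I = 2*(-1) = -2)
t = 8 (t = -16/(-2) = -16*(-½) = 8)
(t*m(-3))*(B - 4)² - 1/22507 = (8*(-3))*(-1 - 4)² - 1/22507 = -24*(-5)² - 1*1/22507 = -24*25 - 1/22507 = -600 - 1/22507 = -13504201/22507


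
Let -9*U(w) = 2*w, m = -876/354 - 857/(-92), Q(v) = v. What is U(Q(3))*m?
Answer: -12377/2714 ≈ -4.5604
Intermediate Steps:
m = 37131/5428 (m = -876*1/354 - 857*(-1/92) = -146/59 + 857/92 = 37131/5428 ≈ 6.8406)
U(w) = -2*w/9
U(Q(3))*m = -2/9*3*(37131/5428) = -⅔*37131/5428 = -12377/2714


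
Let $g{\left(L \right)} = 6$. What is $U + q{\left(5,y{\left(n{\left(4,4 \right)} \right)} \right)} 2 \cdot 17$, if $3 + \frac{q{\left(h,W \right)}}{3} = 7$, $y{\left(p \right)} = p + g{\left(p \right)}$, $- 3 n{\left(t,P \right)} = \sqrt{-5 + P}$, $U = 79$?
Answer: $487$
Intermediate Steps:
$n{\left(t,P \right)} = - \frac{\sqrt{-5 + P}}{3}$
$y{\left(p \right)} = 6 + p$ ($y{\left(p \right)} = p + 6 = 6 + p$)
$q{\left(h,W \right)} = 12$ ($q{\left(h,W \right)} = -9 + 3 \cdot 7 = -9 + 21 = 12$)
$U + q{\left(5,y{\left(n{\left(4,4 \right)} \right)} \right)} 2 \cdot 17 = 79 + 12 \cdot 2 \cdot 17 = 79 + 12 \cdot 34 = 79 + 408 = 487$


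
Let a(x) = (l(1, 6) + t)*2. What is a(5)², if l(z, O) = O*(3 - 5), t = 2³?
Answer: 64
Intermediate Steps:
t = 8
l(z, O) = -2*O (l(z, O) = O*(-2) = -2*O)
a(x) = -8 (a(x) = (-2*6 + 8)*2 = (-12 + 8)*2 = -4*2 = -8)
a(5)² = (-8)² = 64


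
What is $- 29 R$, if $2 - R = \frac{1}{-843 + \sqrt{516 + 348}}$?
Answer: $- \frac{13730659}{236595} - \frac{116 \sqrt{6}}{236595} \approx -58.036$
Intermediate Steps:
$R = 2 - \frac{1}{-843 + 12 \sqrt{6}}$ ($R = 2 - \frac{1}{-843 + \sqrt{516 + 348}} = 2 - \frac{1}{-843 + \sqrt{864}} = 2 - \frac{1}{-843 + 12 \sqrt{6}} \approx 2.0012$)
$- 29 R = - 29 \left(\frac{473471}{236595} + \frac{4 \sqrt{6}}{236595}\right) = - \frac{13730659}{236595} - \frac{116 \sqrt{6}}{236595}$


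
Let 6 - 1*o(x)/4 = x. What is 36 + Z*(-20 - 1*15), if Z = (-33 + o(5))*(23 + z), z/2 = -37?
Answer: -51729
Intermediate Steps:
o(x) = 24 - 4*x
z = -74 (z = 2*(-37) = -74)
Z = 1479 (Z = (-33 + (24 - 4*5))*(23 - 74) = (-33 + (24 - 20))*(-51) = (-33 + 4)*(-51) = -29*(-51) = 1479)
36 + Z*(-20 - 1*15) = 36 + 1479*(-20 - 1*15) = 36 + 1479*(-20 - 15) = 36 + 1479*(-35) = 36 - 51765 = -51729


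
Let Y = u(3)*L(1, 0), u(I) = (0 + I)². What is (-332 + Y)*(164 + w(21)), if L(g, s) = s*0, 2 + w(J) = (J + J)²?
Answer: -639432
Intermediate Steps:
u(I) = I²
w(J) = -2 + 4*J² (w(J) = -2 + (J + J)² = -2 + (2*J)² = -2 + 4*J²)
L(g, s) = 0
Y = 0 (Y = 3²*0 = 9*0 = 0)
(-332 + Y)*(164 + w(21)) = (-332 + 0)*(164 + (-2 + 4*21²)) = -332*(164 + (-2 + 4*441)) = -332*(164 + (-2 + 1764)) = -332*(164 + 1762) = -332*1926 = -639432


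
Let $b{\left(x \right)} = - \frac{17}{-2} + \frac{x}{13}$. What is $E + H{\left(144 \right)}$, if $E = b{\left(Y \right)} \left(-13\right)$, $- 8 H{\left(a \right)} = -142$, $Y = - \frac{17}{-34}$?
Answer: $- \frac{373}{4} \approx -93.25$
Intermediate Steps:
$Y = \frac{1}{2}$ ($Y = \left(-17\right) \left(- \frac{1}{34}\right) = \frac{1}{2} \approx 0.5$)
$H{\left(a \right)} = \frac{71}{4}$ ($H{\left(a \right)} = \left(- \frac{1}{8}\right) \left(-142\right) = \frac{71}{4}$)
$b{\left(x \right)} = \frac{17}{2} + \frac{x}{13}$ ($b{\left(x \right)} = \left(-17\right) \left(- \frac{1}{2}\right) + x \frac{1}{13} = \frac{17}{2} + \frac{x}{13}$)
$E = -111$ ($E = \left(\frac{17}{2} + \frac{1}{13} \cdot \frac{1}{2}\right) \left(-13\right) = \left(\frac{17}{2} + \frac{1}{26}\right) \left(-13\right) = \frac{111}{13} \left(-13\right) = -111$)
$E + H{\left(144 \right)} = -111 + \frac{71}{4} = - \frac{373}{4}$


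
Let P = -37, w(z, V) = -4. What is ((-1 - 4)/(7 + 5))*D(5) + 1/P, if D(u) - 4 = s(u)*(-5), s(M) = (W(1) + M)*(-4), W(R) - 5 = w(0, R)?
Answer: -5738/111 ≈ -51.694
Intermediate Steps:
W(R) = 1 (W(R) = 5 - 4 = 1)
s(M) = -4 - 4*M (s(M) = (1 + M)*(-4) = -4 - 4*M)
D(u) = 24 + 20*u (D(u) = 4 + (-4 - 4*u)*(-5) = 4 + (20 + 20*u) = 24 + 20*u)
((-1 - 4)/(7 + 5))*D(5) + 1/P = ((-1 - 4)/(7 + 5))*(24 + 20*5) + 1/(-37) = (-5/12)*(24 + 100) - 1/37 = -5*1/12*124 - 1/37 = -5/12*124 - 1/37 = -155/3 - 1/37 = -5738/111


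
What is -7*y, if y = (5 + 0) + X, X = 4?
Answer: -63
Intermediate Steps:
y = 9 (y = (5 + 0) + 4 = 5 + 4 = 9)
-7*y = -7*9 = -63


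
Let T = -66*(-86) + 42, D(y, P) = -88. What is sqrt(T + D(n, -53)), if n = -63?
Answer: sqrt(5630) ≈ 75.033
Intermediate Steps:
T = 5718 (T = 5676 + 42 = 5718)
sqrt(T + D(n, -53)) = sqrt(5718 - 88) = sqrt(5630)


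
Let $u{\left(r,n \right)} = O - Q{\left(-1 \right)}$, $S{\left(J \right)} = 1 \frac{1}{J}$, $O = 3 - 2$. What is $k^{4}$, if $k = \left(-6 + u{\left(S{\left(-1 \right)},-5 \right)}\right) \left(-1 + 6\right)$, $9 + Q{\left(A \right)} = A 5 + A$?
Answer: $6250000$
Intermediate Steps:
$O = 1$ ($O = 3 - 2 = 1$)
$S{\left(J \right)} = \frac{1}{J}$
$Q{\left(A \right)} = -9 + 6 A$ ($Q{\left(A \right)} = -9 + \left(A 5 + A\right) = -9 + \left(5 A + A\right) = -9 + 6 A$)
$u{\left(r,n \right)} = 16$ ($u{\left(r,n \right)} = 1 - \left(-9 + 6 \left(-1\right)\right) = 1 - \left(-9 - 6\right) = 1 - -15 = 1 + 15 = 16$)
$k = 50$ ($k = \left(-6 + 16\right) \left(-1 + 6\right) = 10 \cdot 5 = 50$)
$k^{4} = 50^{4} = 6250000$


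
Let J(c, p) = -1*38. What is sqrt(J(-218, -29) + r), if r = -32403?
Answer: I*sqrt(32441) ≈ 180.11*I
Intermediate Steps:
J(c, p) = -38
sqrt(J(-218, -29) + r) = sqrt(-38 - 32403) = sqrt(-32441) = I*sqrt(32441)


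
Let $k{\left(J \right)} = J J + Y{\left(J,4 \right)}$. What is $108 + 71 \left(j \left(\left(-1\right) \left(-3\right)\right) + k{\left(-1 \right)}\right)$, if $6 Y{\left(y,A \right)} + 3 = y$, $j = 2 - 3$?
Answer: $- \frac{244}{3} \approx -81.333$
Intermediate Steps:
$j = -1$
$Y{\left(y,A \right)} = - \frac{1}{2} + \frac{y}{6}$
$k{\left(J \right)} = - \frac{1}{2} + J^{2} + \frac{J}{6}$ ($k{\left(J \right)} = J J + \left(- \frac{1}{2} + \frac{J}{6}\right) = J^{2} + \left(- \frac{1}{2} + \frac{J}{6}\right) = - \frac{1}{2} + J^{2} + \frac{J}{6}$)
$108 + 71 \left(j \left(\left(-1\right) \left(-3\right)\right) + k{\left(-1 \right)}\right) = 108 + 71 \left(- \left(-1\right) \left(-3\right) + \left(- \frac{1}{2} + \left(-1\right)^{2} + \frac{1}{6} \left(-1\right)\right)\right) = 108 + 71 \left(\left(-1\right) 3 - - \frac{1}{3}\right) = 108 + 71 \left(-3 + \frac{1}{3}\right) = 108 + 71 \left(- \frac{8}{3}\right) = 108 - \frac{568}{3} = - \frac{244}{3}$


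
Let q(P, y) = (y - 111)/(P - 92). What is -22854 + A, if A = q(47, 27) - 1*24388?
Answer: -708602/15 ≈ -47240.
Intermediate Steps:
q(P, y) = (-111 + y)/(-92 + P)
A = -365792/15 (A = (-111 + 27)/(-92 + 47) - 1*24388 = -84/(-45) - 24388 = -1/45*(-84) - 24388 = 28/15 - 24388 = -365792/15 ≈ -24386.)
-22854 + A = -22854 - 365792/15 = -708602/15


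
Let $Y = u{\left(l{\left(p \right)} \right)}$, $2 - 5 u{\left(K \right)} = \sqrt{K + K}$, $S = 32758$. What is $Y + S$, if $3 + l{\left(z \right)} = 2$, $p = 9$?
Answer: $\frac{163792}{5} - \frac{i \sqrt{2}}{5} \approx 32758.0 - 0.28284 i$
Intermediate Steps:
$l{\left(z \right)} = -1$ ($l{\left(z \right)} = -3 + 2 = -1$)
$u{\left(K \right)} = \frac{2}{5} - \frac{\sqrt{2} \sqrt{K}}{5}$ ($u{\left(K \right)} = \frac{2}{5} - \frac{\sqrt{K + K}}{5} = \frac{2}{5} - \frac{\sqrt{2 K}}{5} = \frac{2}{5} - \frac{\sqrt{2} \sqrt{K}}{5}$)
$Y = \frac{2}{5} - \frac{i \sqrt{2}}{5}$ ($Y = \frac{2}{5} - \frac{\sqrt{2} \sqrt{-1}}{5} = \frac{2}{5} - \frac{\sqrt{2} i}{5} = \frac{2}{5} - \frac{i \sqrt{2}}{5} \approx 0.4 - 0.28284 i$)
$Y + S = \left(\frac{2}{5} - \frac{i \sqrt{2}}{5}\right) + 32758 = \frac{163792}{5} - \frac{i \sqrt{2}}{5}$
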